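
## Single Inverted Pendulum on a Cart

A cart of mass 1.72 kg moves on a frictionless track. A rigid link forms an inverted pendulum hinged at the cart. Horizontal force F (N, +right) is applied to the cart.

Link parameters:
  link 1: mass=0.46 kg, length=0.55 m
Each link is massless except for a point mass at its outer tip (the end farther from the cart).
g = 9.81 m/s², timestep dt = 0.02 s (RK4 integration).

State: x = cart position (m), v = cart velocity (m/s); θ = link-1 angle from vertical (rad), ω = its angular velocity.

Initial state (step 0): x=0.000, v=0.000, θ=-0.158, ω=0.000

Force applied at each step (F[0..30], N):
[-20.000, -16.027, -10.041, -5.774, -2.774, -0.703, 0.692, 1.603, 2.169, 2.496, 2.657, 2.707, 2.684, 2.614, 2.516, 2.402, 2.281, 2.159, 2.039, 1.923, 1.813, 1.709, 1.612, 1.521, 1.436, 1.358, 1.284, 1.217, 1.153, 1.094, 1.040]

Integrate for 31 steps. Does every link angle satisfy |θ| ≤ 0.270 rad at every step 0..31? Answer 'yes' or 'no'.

Answer: yes

Derivation:
apply F[0]=-20.000 → step 1: x=-0.002, v=-0.223, θ=-0.155, ω=0.345
apply F[1]=-16.027 → step 2: x=-0.008, v=-0.401, θ=-0.145, ω=0.611
apply F[2]=-10.041 → step 3: x=-0.018, v=-0.510, θ=-0.131, ω=0.758
apply F[3]=-5.774 → step 4: x=-0.028, v=-0.571, θ=-0.116, ω=0.824
apply F[4]=-2.774 → step 5: x=-0.040, v=-0.597, θ=-0.099, ω=0.834
apply F[5]=-0.703 → step 6: x=-0.052, v=-0.601, θ=-0.083, ω=0.808
apply F[6]=+0.692 → step 7: x=-0.064, v=-0.589, θ=-0.067, ω=0.760
apply F[7]=+1.603 → step 8: x=-0.076, v=-0.568, θ=-0.052, ω=0.700
apply F[8]=+2.169 → step 9: x=-0.087, v=-0.540, θ=-0.039, ω=0.634
apply F[9]=+2.496 → step 10: x=-0.097, v=-0.509, θ=-0.027, ω=0.566
apply F[10]=+2.657 → step 11: x=-0.107, v=-0.477, θ=-0.016, ω=0.500
apply F[11]=+2.707 → step 12: x=-0.116, v=-0.445, θ=-0.007, ω=0.438
apply F[12]=+2.684 → step 13: x=-0.125, v=-0.414, θ=0.001, ω=0.380
apply F[13]=+2.614 → step 14: x=-0.133, v=-0.384, θ=0.008, ω=0.327
apply F[14]=+2.516 → step 15: x=-0.140, v=-0.355, θ=0.014, ω=0.279
apply F[15]=+2.402 → step 16: x=-0.147, v=-0.328, θ=0.019, ω=0.236
apply F[16]=+2.281 → step 17: x=-0.153, v=-0.303, θ=0.024, ω=0.197
apply F[17]=+2.159 → step 18: x=-0.159, v=-0.279, θ=0.027, ω=0.163
apply F[18]=+2.039 → step 19: x=-0.164, v=-0.257, θ=0.030, ω=0.133
apply F[19]=+1.923 → step 20: x=-0.169, v=-0.236, θ=0.033, ω=0.107
apply F[20]=+1.813 → step 21: x=-0.174, v=-0.217, θ=0.035, ω=0.084
apply F[21]=+1.709 → step 22: x=-0.178, v=-0.199, θ=0.036, ω=0.064
apply F[22]=+1.612 → step 23: x=-0.182, v=-0.182, θ=0.037, ω=0.046
apply F[23]=+1.521 → step 24: x=-0.185, v=-0.166, θ=0.038, ω=0.031
apply F[24]=+1.436 → step 25: x=-0.188, v=-0.152, θ=0.038, ω=0.018
apply F[25]=+1.358 → step 26: x=-0.191, v=-0.138, θ=0.039, ω=0.007
apply F[26]=+1.284 → step 27: x=-0.194, v=-0.125, θ=0.039, ω=-0.003
apply F[27]=+1.217 → step 28: x=-0.196, v=-0.113, θ=0.039, ω=-0.011
apply F[28]=+1.153 → step 29: x=-0.199, v=-0.101, θ=0.038, ω=-0.018
apply F[29]=+1.094 → step 30: x=-0.200, v=-0.091, θ=0.038, ω=-0.024
apply F[30]=+1.040 → step 31: x=-0.202, v=-0.081, θ=0.037, ω=-0.029
Max |angle| over trajectory = 0.158 rad; bound = 0.270 → within bound.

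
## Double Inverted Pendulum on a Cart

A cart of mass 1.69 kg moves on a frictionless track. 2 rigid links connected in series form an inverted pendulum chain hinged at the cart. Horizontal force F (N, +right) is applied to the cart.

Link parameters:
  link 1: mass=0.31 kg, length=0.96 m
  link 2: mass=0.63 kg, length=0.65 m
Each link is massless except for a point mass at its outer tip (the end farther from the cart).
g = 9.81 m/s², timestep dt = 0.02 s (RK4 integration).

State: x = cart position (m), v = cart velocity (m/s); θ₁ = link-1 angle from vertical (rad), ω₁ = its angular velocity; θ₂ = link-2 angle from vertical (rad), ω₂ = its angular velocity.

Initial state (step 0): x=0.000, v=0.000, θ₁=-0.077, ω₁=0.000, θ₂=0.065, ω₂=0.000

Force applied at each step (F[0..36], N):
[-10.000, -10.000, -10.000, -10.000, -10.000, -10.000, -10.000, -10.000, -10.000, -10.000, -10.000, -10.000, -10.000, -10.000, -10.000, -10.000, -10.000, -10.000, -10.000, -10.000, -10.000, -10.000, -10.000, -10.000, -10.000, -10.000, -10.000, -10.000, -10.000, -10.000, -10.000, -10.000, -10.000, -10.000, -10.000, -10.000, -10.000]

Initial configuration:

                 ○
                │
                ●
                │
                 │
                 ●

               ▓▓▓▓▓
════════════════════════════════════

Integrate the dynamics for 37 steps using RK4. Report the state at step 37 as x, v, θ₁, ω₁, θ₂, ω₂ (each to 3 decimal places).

Answer: x=-1.538, v=-3.522, θ₁=1.243, ω₁=6.488, θ₂=1.526, ω₂=-1.226

Derivation:
apply F[0]=-10.000 → step 1: x=-0.001, v=-0.110, θ₁=-0.077, ω₁=0.040, θ₂=0.066, ω₂=0.130
apply F[1]=-10.000 → step 2: x=-0.004, v=-0.220, θ₁=-0.075, ω₁=0.080, θ₂=0.070, ω₂=0.261
apply F[2]=-10.000 → step 3: x=-0.010, v=-0.330, θ₁=-0.073, ω₁=0.120, θ₂=0.077, ω₂=0.394
apply F[3]=-10.000 → step 4: x=-0.018, v=-0.441, θ₁=-0.071, ω₁=0.159, θ₂=0.086, ω₂=0.531
apply F[4]=-10.000 → step 5: x=-0.028, v=-0.552, θ₁=-0.067, ω₁=0.198, θ₂=0.098, ω₂=0.672
apply F[5]=-10.000 → step 6: x=-0.040, v=-0.664, θ₁=-0.063, ω₁=0.235, θ₂=0.113, ω₂=0.820
apply F[6]=-10.000 → step 7: x=-0.054, v=-0.776, θ₁=-0.058, ω₁=0.273, θ₂=0.131, ω₂=0.973
apply F[7]=-10.000 → step 8: x=-0.071, v=-0.889, θ₁=-0.052, ω₁=0.309, θ₂=0.152, ω₂=1.134
apply F[8]=-10.000 → step 9: x=-0.090, v=-1.003, θ₁=-0.045, ω₁=0.346, θ₂=0.176, ω₂=1.303
apply F[9]=-10.000 → step 10: x=-0.111, v=-1.117, θ₁=-0.038, ω₁=0.383, θ₂=0.204, ω₂=1.478
apply F[10]=-10.000 → step 11: x=-0.134, v=-1.233, θ₁=-0.030, ω₁=0.421, θ₂=0.235, ω₂=1.661
apply F[11]=-10.000 → step 12: x=-0.160, v=-1.349, θ₁=-0.021, ω₁=0.463, θ₂=0.271, ω₂=1.849
apply F[12]=-10.000 → step 13: x=-0.188, v=-1.466, θ₁=-0.011, ω₁=0.509, θ₂=0.309, ω₂=2.042
apply F[13]=-10.000 → step 14: x=-0.219, v=-1.584, θ₁=-0.001, ω₁=0.561, θ₂=0.352, ω₂=2.235
apply F[14]=-10.000 → step 15: x=-0.252, v=-1.702, θ₁=0.011, ω₁=0.622, θ₂=0.399, ω₂=2.428
apply F[15]=-10.000 → step 16: x=-0.287, v=-1.822, θ₁=0.024, ω₁=0.694, θ₂=0.449, ω₂=2.617
apply F[16]=-10.000 → step 17: x=-0.325, v=-1.942, θ₁=0.039, ω₁=0.780, θ₂=0.503, ω₂=2.798
apply F[17]=-10.000 → step 18: x=-0.365, v=-2.062, θ₁=0.056, ω₁=0.881, θ₂=0.561, ω₂=2.968
apply F[18]=-10.000 → step 19: x=-0.407, v=-2.183, θ₁=0.074, ω₁=1.001, θ₂=0.622, ω₂=3.125
apply F[19]=-10.000 → step 20: x=-0.452, v=-2.304, θ₁=0.096, ω₁=1.141, θ₂=0.686, ω₂=3.264
apply F[20]=-10.000 → step 21: x=-0.499, v=-2.425, θ₁=0.120, ω₁=1.301, θ₂=0.753, ω₂=3.384
apply F[21]=-10.000 → step 22: x=-0.549, v=-2.546, θ₁=0.148, ω₁=1.483, θ₂=0.821, ω₂=3.480
apply F[22]=-10.000 → step 23: x=-0.601, v=-2.666, θ₁=0.180, ω₁=1.688, θ₂=0.892, ω₂=3.550
apply F[23]=-10.000 → step 24: x=-0.656, v=-2.786, θ₁=0.216, ω₁=1.914, θ₂=0.963, ω₂=3.589
apply F[24]=-10.000 → step 25: x=-0.712, v=-2.904, θ₁=0.256, ω₁=2.162, θ₂=1.035, ω₂=3.592
apply F[25]=-10.000 → step 26: x=-0.772, v=-3.021, θ₁=0.302, ω₁=2.429, θ₂=1.106, ω₂=3.555
apply F[26]=-10.000 → step 27: x=-0.833, v=-3.135, θ₁=0.354, ω₁=2.715, θ₂=1.177, ω₂=3.470
apply F[27]=-10.000 → step 28: x=-0.897, v=-3.245, θ₁=0.411, ω₁=3.018, θ₂=1.245, ω₂=3.331
apply F[28]=-10.000 → step 29: x=-0.963, v=-3.349, θ₁=0.474, ω₁=3.335, θ₂=1.310, ω₂=3.131
apply F[29]=-10.000 → step 30: x=-1.031, v=-3.446, θ₁=0.544, ω₁=3.666, θ₂=1.370, ω₂=2.863
apply F[30]=-10.000 → step 31: x=-1.101, v=-3.534, θ₁=0.621, ω₁=4.009, θ₂=1.424, ω₂=2.519
apply F[31]=-10.000 → step 32: x=-1.172, v=-3.608, θ₁=0.705, ω₁=4.367, θ₂=1.470, ω₂=2.093
apply F[32]=-10.000 → step 33: x=-1.245, v=-3.664, θ₁=0.796, ω₁=4.743, θ₂=1.507, ω₂=1.578
apply F[33]=-10.000 → step 34: x=-1.319, v=-3.695, θ₁=0.895, ω₁=5.142, θ₂=1.532, ω₂=0.972
apply F[34]=-10.000 → step 35: x=-1.393, v=-3.693, θ₁=1.002, ω₁=5.570, θ₂=1.545, ω₂=0.276
apply F[35]=-10.000 → step 36: x=-1.466, v=-3.641, θ₁=1.118, ω₁=6.028, θ₂=1.543, ω₂=-0.483
apply F[36]=-10.000 → step 37: x=-1.538, v=-3.522, θ₁=1.243, ω₁=6.488, θ₂=1.526, ω₂=-1.226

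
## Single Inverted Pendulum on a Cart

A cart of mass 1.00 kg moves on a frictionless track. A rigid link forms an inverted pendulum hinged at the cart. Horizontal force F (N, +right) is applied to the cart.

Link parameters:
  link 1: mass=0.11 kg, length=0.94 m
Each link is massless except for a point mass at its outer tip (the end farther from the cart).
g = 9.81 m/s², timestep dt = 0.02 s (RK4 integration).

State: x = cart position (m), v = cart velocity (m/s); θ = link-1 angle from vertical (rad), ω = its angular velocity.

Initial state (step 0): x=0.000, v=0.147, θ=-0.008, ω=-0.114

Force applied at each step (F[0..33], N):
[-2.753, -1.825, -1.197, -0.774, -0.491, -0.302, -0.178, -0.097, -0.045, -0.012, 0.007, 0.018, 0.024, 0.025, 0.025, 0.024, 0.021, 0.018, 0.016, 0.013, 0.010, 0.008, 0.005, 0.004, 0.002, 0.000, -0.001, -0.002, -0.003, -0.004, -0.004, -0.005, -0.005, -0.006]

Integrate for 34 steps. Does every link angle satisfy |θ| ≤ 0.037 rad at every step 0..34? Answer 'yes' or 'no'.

apply F[0]=-2.753 → step 1: x=0.002, v=0.092, θ=-0.010, ω=-0.058
apply F[1]=-1.825 → step 2: x=0.004, v=0.056, θ=-0.010, ω=-0.021
apply F[2]=-1.197 → step 3: x=0.005, v=0.032, θ=-0.011, ω=0.002
apply F[3]=-0.774 → step 4: x=0.005, v=0.017, θ=-0.011, ω=0.016
apply F[4]=-0.491 → step 5: x=0.005, v=0.007, θ=-0.010, ω=0.024
apply F[5]=-0.302 → step 6: x=0.006, v=0.001, θ=-0.010, ω=0.028
apply F[6]=-0.178 → step 7: x=0.006, v=-0.002, θ=-0.009, ω=0.030
apply F[7]=-0.097 → step 8: x=0.006, v=-0.004, θ=-0.008, ω=0.030
apply F[8]=-0.045 → step 9: x=0.005, v=-0.004, θ=-0.008, ω=0.029
apply F[9]=-0.012 → step 10: x=0.005, v=-0.004, θ=-0.007, ω=0.027
apply F[10]=+0.007 → step 11: x=0.005, v=-0.004, θ=-0.007, ω=0.026
apply F[11]=+0.018 → step 12: x=0.005, v=-0.004, θ=-0.006, ω=0.024
apply F[12]=+0.024 → step 13: x=0.005, v=-0.003, θ=-0.006, ω=0.022
apply F[13]=+0.025 → step 14: x=0.005, v=-0.002, θ=-0.005, ω=0.020
apply F[14]=+0.025 → step 15: x=0.005, v=-0.002, θ=-0.005, ω=0.018
apply F[15]=+0.024 → step 16: x=0.005, v=-0.001, θ=-0.005, ω=0.017
apply F[16]=+0.021 → step 17: x=0.005, v=-0.001, θ=-0.004, ω=0.015
apply F[17]=+0.018 → step 18: x=0.005, v=-0.000, θ=-0.004, ω=0.014
apply F[18]=+0.016 → step 19: x=0.005, v=0.000, θ=-0.004, ω=0.013
apply F[19]=+0.013 → step 20: x=0.005, v=0.000, θ=-0.004, ω=0.012
apply F[20]=+0.010 → step 21: x=0.005, v=0.001, θ=-0.003, ω=0.011
apply F[21]=+0.008 → step 22: x=0.005, v=0.001, θ=-0.003, ω=0.010
apply F[22]=+0.005 → step 23: x=0.005, v=0.001, θ=-0.003, ω=0.009
apply F[23]=+0.004 → step 24: x=0.005, v=0.001, θ=-0.003, ω=0.008
apply F[24]=+0.002 → step 25: x=0.005, v=0.001, θ=-0.003, ω=0.007
apply F[25]=+0.000 → step 26: x=0.005, v=0.001, θ=-0.002, ω=0.007
apply F[26]=-0.001 → step 27: x=0.005, v=0.001, θ=-0.002, ω=0.006
apply F[27]=-0.002 → step 28: x=0.005, v=0.001, θ=-0.002, ω=0.006
apply F[28]=-0.003 → step 29: x=0.005, v=0.001, θ=-0.002, ω=0.005
apply F[29]=-0.004 → step 30: x=0.005, v=0.001, θ=-0.002, ω=0.005
apply F[30]=-0.004 → step 31: x=0.005, v=0.001, θ=-0.002, ω=0.005
apply F[31]=-0.005 → step 32: x=0.005, v=0.001, θ=-0.002, ω=0.004
apply F[32]=-0.005 → step 33: x=0.005, v=0.001, θ=-0.002, ω=0.004
apply F[33]=-0.006 → step 34: x=0.005, v=0.001, θ=-0.002, ω=0.004
Max |angle| over trajectory = 0.011 rad; bound = 0.037 → within bound.

Answer: yes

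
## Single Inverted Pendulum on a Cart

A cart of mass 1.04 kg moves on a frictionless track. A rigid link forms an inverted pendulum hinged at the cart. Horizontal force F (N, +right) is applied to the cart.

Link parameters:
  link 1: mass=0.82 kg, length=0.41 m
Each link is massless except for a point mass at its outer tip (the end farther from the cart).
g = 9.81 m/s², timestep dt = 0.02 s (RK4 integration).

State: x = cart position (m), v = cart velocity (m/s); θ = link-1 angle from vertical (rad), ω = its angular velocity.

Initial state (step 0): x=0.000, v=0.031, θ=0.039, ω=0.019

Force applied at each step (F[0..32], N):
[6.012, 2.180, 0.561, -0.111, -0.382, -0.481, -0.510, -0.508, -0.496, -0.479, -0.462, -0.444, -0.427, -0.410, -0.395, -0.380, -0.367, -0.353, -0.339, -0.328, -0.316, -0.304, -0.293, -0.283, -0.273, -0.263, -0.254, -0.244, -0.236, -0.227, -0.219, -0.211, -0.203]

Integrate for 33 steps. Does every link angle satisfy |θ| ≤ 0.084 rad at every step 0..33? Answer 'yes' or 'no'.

Answer: yes

Derivation:
apply F[0]=+6.012 → step 1: x=0.002, v=0.141, θ=0.037, ω=-0.230
apply F[1]=+2.180 → step 2: x=0.005, v=0.177, θ=0.032, ω=-0.302
apply F[2]=+0.561 → step 3: x=0.008, v=0.184, θ=0.026, ω=-0.304
apply F[3]=-0.111 → step 4: x=0.012, v=0.178, θ=0.020, ω=-0.280
apply F[4]=-0.382 → step 5: x=0.016, v=0.168, θ=0.014, ω=-0.247
apply F[5]=-0.481 → step 6: x=0.019, v=0.157, θ=0.010, ω=-0.215
apply F[6]=-0.510 → step 7: x=0.022, v=0.146, θ=0.006, ω=-0.184
apply F[7]=-0.508 → step 8: x=0.025, v=0.135, θ=0.002, ω=-0.157
apply F[8]=-0.496 → step 9: x=0.027, v=0.126, θ=-0.000, ω=-0.133
apply F[9]=-0.479 → step 10: x=0.030, v=0.117, θ=-0.003, ω=-0.112
apply F[10]=-0.462 → step 11: x=0.032, v=0.109, θ=-0.005, ω=-0.093
apply F[11]=-0.444 → step 12: x=0.034, v=0.101, θ=-0.007, ω=-0.077
apply F[12]=-0.427 → step 13: x=0.036, v=0.094, θ=-0.008, ω=-0.064
apply F[13]=-0.410 → step 14: x=0.038, v=0.087, θ=-0.009, ω=-0.052
apply F[14]=-0.395 → step 15: x=0.039, v=0.081, θ=-0.010, ω=-0.042
apply F[15]=-0.380 → step 16: x=0.041, v=0.076, θ=-0.011, ω=-0.033
apply F[16]=-0.367 → step 17: x=0.043, v=0.070, θ=-0.011, ω=-0.025
apply F[17]=-0.353 → step 18: x=0.044, v=0.065, θ=-0.012, ω=-0.019
apply F[18]=-0.339 → step 19: x=0.045, v=0.061, θ=-0.012, ω=-0.013
apply F[19]=-0.328 → step 20: x=0.046, v=0.056, θ=-0.012, ω=-0.008
apply F[20]=-0.316 → step 21: x=0.047, v=0.052, θ=-0.013, ω=-0.004
apply F[21]=-0.304 → step 22: x=0.048, v=0.048, θ=-0.013, ω=-0.001
apply F[22]=-0.293 → step 23: x=0.049, v=0.044, θ=-0.013, ω=0.002
apply F[23]=-0.283 → step 24: x=0.050, v=0.041, θ=-0.013, ω=0.005
apply F[24]=-0.273 → step 25: x=0.051, v=0.038, θ=-0.012, ω=0.007
apply F[25]=-0.263 → step 26: x=0.052, v=0.034, θ=-0.012, ω=0.009
apply F[26]=-0.254 → step 27: x=0.052, v=0.031, θ=-0.012, ω=0.010
apply F[27]=-0.244 → step 28: x=0.053, v=0.029, θ=-0.012, ω=0.011
apply F[28]=-0.236 → step 29: x=0.053, v=0.026, θ=-0.012, ω=0.012
apply F[29]=-0.227 → step 30: x=0.054, v=0.023, θ=-0.011, ω=0.013
apply F[30]=-0.219 → step 31: x=0.054, v=0.021, θ=-0.011, ω=0.014
apply F[31]=-0.211 → step 32: x=0.055, v=0.019, θ=-0.011, ω=0.014
apply F[32]=-0.203 → step 33: x=0.055, v=0.016, θ=-0.011, ω=0.014
Max |angle| over trajectory = 0.039 rad; bound = 0.084 → within bound.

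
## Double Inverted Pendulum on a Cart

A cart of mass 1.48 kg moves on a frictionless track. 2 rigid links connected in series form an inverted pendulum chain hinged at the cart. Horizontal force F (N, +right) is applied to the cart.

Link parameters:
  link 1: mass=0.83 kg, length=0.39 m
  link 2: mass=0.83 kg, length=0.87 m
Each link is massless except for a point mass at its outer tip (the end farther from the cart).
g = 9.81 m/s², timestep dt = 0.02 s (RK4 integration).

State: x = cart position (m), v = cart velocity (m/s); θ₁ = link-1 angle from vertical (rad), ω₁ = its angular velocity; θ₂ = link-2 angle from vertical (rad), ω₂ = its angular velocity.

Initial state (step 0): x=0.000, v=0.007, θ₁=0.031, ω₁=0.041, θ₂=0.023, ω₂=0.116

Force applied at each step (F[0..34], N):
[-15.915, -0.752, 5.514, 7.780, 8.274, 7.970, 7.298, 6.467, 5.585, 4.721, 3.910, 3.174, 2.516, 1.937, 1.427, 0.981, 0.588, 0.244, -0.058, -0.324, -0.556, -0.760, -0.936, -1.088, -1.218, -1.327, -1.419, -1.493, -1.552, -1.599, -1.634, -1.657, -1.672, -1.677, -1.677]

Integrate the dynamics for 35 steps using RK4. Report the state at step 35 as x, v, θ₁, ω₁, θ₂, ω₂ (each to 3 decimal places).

apply F[0]=-15.915 → step 1: x=-0.002, v=-0.215, θ₁=0.038, ω₁=0.631, θ₂=0.025, ω₂=0.112
apply F[1]=-0.752 → step 2: x=-0.007, v=-0.235, θ₁=0.051, ω₁=0.713, θ₂=0.027, ω₂=0.104
apply F[2]=+5.514 → step 3: x=-0.011, v=-0.173, θ₁=0.064, ω₁=0.598, θ₂=0.029, ω₂=0.091
apply F[3]=+7.780 → step 4: x=-0.013, v=-0.083, θ₁=0.074, ω₁=0.424, θ₂=0.031, ω₂=0.073
apply F[4]=+8.274 → step 5: x=-0.014, v=0.011, θ₁=0.081, ω₁=0.247, θ₂=0.032, ω₂=0.051
apply F[5]=+7.970 → step 6: x=-0.013, v=0.100, θ₁=0.084, ω₁=0.087, θ₂=0.033, ω₂=0.028
apply F[6]=+7.298 → step 7: x=-0.010, v=0.179, θ₁=0.085, ω₁=-0.047, θ₂=0.033, ω₂=0.004
apply F[7]=+6.467 → step 8: x=-0.006, v=0.248, θ₁=0.083, ω₁=-0.153, θ₂=0.033, ω₂=-0.019
apply F[8]=+5.585 → step 9: x=-0.000, v=0.305, θ₁=0.079, ω₁=-0.235, θ₂=0.033, ω₂=-0.041
apply F[9]=+4.721 → step 10: x=0.006, v=0.352, θ₁=0.074, ω₁=-0.294, θ₂=0.032, ω₂=-0.061
apply F[10]=+3.910 → step 11: x=0.014, v=0.389, θ₁=0.067, ω₁=-0.333, θ₂=0.030, ω₂=-0.079
apply F[11]=+3.174 → step 12: x=0.022, v=0.418, θ₁=0.061, ω₁=-0.357, θ₂=0.028, ω₂=-0.095
apply F[12]=+2.516 → step 13: x=0.030, v=0.439, θ₁=0.053, ω₁=-0.369, θ₂=0.026, ω₂=-0.108
apply F[13]=+1.937 → step 14: x=0.039, v=0.455, θ₁=0.046, ω₁=-0.371, θ₂=0.024, ω₂=-0.119
apply F[14]=+1.427 → step 15: x=0.049, v=0.465, θ₁=0.039, ω₁=-0.366, θ₂=0.022, ω₂=-0.128
apply F[15]=+0.981 → step 16: x=0.058, v=0.470, θ₁=0.031, ω₁=-0.355, θ₂=0.019, ω₂=-0.134
apply F[16]=+0.588 → step 17: x=0.067, v=0.472, θ₁=0.024, ω₁=-0.341, θ₂=0.016, ω₂=-0.139
apply F[17]=+0.244 → step 18: x=0.077, v=0.471, θ₁=0.018, ω₁=-0.324, θ₂=0.014, ω₂=-0.142
apply F[18]=-0.058 → step 19: x=0.086, v=0.467, θ₁=0.011, ω₁=-0.305, θ₂=0.011, ω₂=-0.143
apply F[19]=-0.324 → step 20: x=0.095, v=0.461, θ₁=0.006, ω₁=-0.285, θ₂=0.008, ω₂=-0.142
apply F[20]=-0.556 → step 21: x=0.104, v=0.453, θ₁=0.000, ω₁=-0.265, θ₂=0.005, ω₂=-0.141
apply F[21]=-0.760 → step 22: x=0.113, v=0.443, θ₁=-0.005, ω₁=-0.244, θ₂=0.002, ω₂=-0.138
apply F[22]=-0.936 → step 23: x=0.122, v=0.432, θ₁=-0.010, ω₁=-0.224, θ₂=-0.001, ω₂=-0.134
apply F[23]=-1.088 → step 24: x=0.131, v=0.420, θ₁=-0.014, ω₁=-0.204, θ₂=-0.003, ω₂=-0.130
apply F[24]=-1.218 → step 25: x=0.139, v=0.407, θ₁=-0.018, ω₁=-0.184, θ₂=-0.006, ω₂=-0.125
apply F[25]=-1.327 → step 26: x=0.147, v=0.393, θ₁=-0.021, ω₁=-0.165, θ₂=-0.008, ω₂=-0.119
apply F[26]=-1.419 → step 27: x=0.155, v=0.379, θ₁=-0.024, ω₁=-0.147, θ₂=-0.010, ω₂=-0.113
apply F[27]=-1.493 → step 28: x=0.162, v=0.364, θ₁=-0.027, ω₁=-0.130, θ₂=-0.013, ω₂=-0.106
apply F[28]=-1.552 → step 29: x=0.169, v=0.350, θ₁=-0.030, ω₁=-0.114, θ₂=-0.015, ω₂=-0.100
apply F[29]=-1.599 → step 30: x=0.176, v=0.335, θ₁=-0.032, ω₁=-0.099, θ₂=-0.017, ω₂=-0.093
apply F[30]=-1.634 → step 31: x=0.183, v=0.320, θ₁=-0.034, ω₁=-0.085, θ₂=-0.018, ω₂=-0.086
apply F[31]=-1.657 → step 32: x=0.189, v=0.305, θ₁=-0.035, ω₁=-0.072, θ₂=-0.020, ω₂=-0.079
apply F[32]=-1.672 → step 33: x=0.195, v=0.290, θ₁=-0.036, ω₁=-0.060, θ₂=-0.022, ω₂=-0.073
apply F[33]=-1.677 → step 34: x=0.201, v=0.276, θ₁=-0.038, ω₁=-0.049, θ₂=-0.023, ω₂=-0.066
apply F[34]=-1.677 → step 35: x=0.206, v=0.262, θ₁=-0.038, ω₁=-0.039, θ₂=-0.024, ω₂=-0.059

Answer: x=0.206, v=0.262, θ₁=-0.038, ω₁=-0.039, θ₂=-0.024, ω₂=-0.059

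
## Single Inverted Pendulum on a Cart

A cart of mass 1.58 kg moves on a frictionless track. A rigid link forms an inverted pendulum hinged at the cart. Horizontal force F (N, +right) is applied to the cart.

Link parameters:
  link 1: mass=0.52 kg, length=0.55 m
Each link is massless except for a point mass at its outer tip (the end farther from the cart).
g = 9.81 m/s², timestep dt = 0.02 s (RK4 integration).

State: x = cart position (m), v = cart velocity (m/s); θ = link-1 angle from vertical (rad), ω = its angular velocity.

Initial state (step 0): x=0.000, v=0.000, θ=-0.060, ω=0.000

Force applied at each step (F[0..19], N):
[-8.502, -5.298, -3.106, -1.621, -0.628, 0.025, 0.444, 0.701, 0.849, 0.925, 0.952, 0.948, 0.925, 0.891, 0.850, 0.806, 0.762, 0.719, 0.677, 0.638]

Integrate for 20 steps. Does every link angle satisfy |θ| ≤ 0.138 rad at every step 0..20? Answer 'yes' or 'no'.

apply F[0]=-8.502 → step 1: x=-0.001, v=-0.104, θ=-0.058, ω=0.167
apply F[1]=-5.298 → step 2: x=-0.004, v=-0.167, θ=-0.054, ω=0.262
apply F[2]=-3.106 → step 3: x=-0.007, v=-0.203, θ=-0.048, ω=0.309
apply F[3]=-1.621 → step 4: x=-0.012, v=-0.221, θ=-0.042, ω=0.325
apply F[4]=-0.628 → step 5: x=-0.016, v=-0.226, θ=-0.036, ω=0.321
apply F[5]=+0.025 → step 6: x=-0.021, v=-0.224, θ=-0.029, ω=0.305
apply F[6]=+0.444 → step 7: x=-0.025, v=-0.216, θ=-0.023, ω=0.282
apply F[7]=+0.701 → step 8: x=-0.029, v=-0.206, θ=-0.018, ω=0.256
apply F[8]=+0.849 → step 9: x=-0.033, v=-0.194, θ=-0.013, ω=0.230
apply F[9]=+0.925 → step 10: x=-0.037, v=-0.182, θ=-0.009, ω=0.203
apply F[10]=+0.952 → step 11: x=-0.041, v=-0.170, θ=-0.005, ω=0.178
apply F[11]=+0.948 → step 12: x=-0.044, v=-0.157, θ=-0.002, ω=0.154
apply F[12]=+0.925 → step 13: x=-0.047, v=-0.146, θ=0.001, ω=0.133
apply F[13]=+0.891 → step 14: x=-0.050, v=-0.134, θ=0.004, ω=0.114
apply F[14]=+0.850 → step 15: x=-0.052, v=-0.124, θ=0.006, ω=0.096
apply F[15]=+0.806 → step 16: x=-0.055, v=-0.114, θ=0.007, ω=0.081
apply F[16]=+0.762 → step 17: x=-0.057, v=-0.105, θ=0.009, ω=0.067
apply F[17]=+0.719 → step 18: x=-0.059, v=-0.097, θ=0.010, ω=0.055
apply F[18]=+0.677 → step 19: x=-0.061, v=-0.089, θ=0.011, ω=0.045
apply F[19]=+0.638 → step 20: x=-0.062, v=-0.081, θ=0.012, ω=0.036
Max |angle| over trajectory = 0.060 rad; bound = 0.138 → within bound.

Answer: yes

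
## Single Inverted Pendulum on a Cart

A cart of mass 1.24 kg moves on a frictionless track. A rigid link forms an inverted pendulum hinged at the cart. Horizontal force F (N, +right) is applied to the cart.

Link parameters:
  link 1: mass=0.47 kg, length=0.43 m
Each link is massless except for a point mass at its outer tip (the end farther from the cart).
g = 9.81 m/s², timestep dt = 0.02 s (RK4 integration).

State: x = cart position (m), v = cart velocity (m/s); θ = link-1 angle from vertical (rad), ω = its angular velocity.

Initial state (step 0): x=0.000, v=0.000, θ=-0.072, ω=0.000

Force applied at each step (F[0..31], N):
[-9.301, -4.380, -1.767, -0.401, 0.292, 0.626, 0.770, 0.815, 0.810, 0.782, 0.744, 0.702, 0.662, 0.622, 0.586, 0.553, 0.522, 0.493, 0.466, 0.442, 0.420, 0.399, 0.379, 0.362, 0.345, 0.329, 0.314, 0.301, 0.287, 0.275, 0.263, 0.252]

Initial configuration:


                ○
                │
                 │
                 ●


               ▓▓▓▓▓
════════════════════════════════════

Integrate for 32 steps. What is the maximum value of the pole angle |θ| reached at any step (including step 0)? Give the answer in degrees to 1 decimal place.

apply F[0]=-9.301 → step 1: x=-0.001, v=-0.144, θ=-0.069, ω=0.303
apply F[1]=-4.380 → step 2: x=-0.005, v=-0.210, θ=-0.062, ω=0.425
apply F[2]=-1.767 → step 3: x=-0.009, v=-0.234, θ=-0.053, ω=0.456
apply F[3]=-0.401 → step 4: x=-0.014, v=-0.237, θ=-0.044, ω=0.440
apply F[4]=+0.292 → step 5: x=-0.019, v=-0.230, θ=-0.036, ω=0.404
apply F[5]=+0.626 → step 6: x=-0.023, v=-0.217, θ=-0.028, ω=0.361
apply F[6]=+0.770 → step 7: x=-0.027, v=-0.203, θ=-0.021, ω=0.317
apply F[7]=+0.815 → step 8: x=-0.031, v=-0.189, θ=-0.015, ω=0.275
apply F[8]=+0.810 → step 9: x=-0.035, v=-0.175, θ=-0.010, ω=0.237
apply F[9]=+0.782 → step 10: x=-0.038, v=-0.161, θ=-0.006, ω=0.202
apply F[10]=+0.744 → step 11: x=-0.042, v=-0.149, θ=-0.002, ω=0.172
apply F[11]=+0.702 → step 12: x=-0.044, v=-0.138, θ=0.001, ω=0.146
apply F[12]=+0.662 → step 13: x=-0.047, v=-0.127, θ=0.004, ω=0.122
apply F[13]=+0.622 → step 14: x=-0.049, v=-0.118, θ=0.006, ω=0.102
apply F[14]=+0.586 → step 15: x=-0.052, v=-0.109, θ=0.008, ω=0.085
apply F[15]=+0.553 → step 16: x=-0.054, v=-0.100, θ=0.010, ω=0.070
apply F[16]=+0.522 → step 17: x=-0.056, v=-0.093, θ=0.011, ω=0.056
apply F[17]=+0.493 → step 18: x=-0.058, v=-0.086, θ=0.012, ω=0.045
apply F[18]=+0.466 → step 19: x=-0.059, v=-0.079, θ=0.013, ω=0.035
apply F[19]=+0.442 → step 20: x=-0.061, v=-0.073, θ=0.013, ω=0.027
apply F[20]=+0.420 → step 21: x=-0.062, v=-0.067, θ=0.014, ω=0.020
apply F[21]=+0.399 → step 22: x=-0.063, v=-0.062, θ=0.014, ω=0.013
apply F[22]=+0.379 → step 23: x=-0.065, v=-0.057, θ=0.014, ω=0.008
apply F[23]=+0.362 → step 24: x=-0.066, v=-0.052, θ=0.014, ω=0.004
apply F[24]=+0.345 → step 25: x=-0.067, v=-0.047, θ=0.014, ω=-0.000
apply F[25]=+0.329 → step 26: x=-0.068, v=-0.043, θ=0.014, ω=-0.004
apply F[26]=+0.314 → step 27: x=-0.068, v=-0.039, θ=0.014, ω=-0.006
apply F[27]=+0.301 → step 28: x=-0.069, v=-0.035, θ=0.014, ω=-0.009
apply F[28]=+0.287 → step 29: x=-0.070, v=-0.032, θ=0.014, ω=-0.011
apply F[29]=+0.275 → step 30: x=-0.070, v=-0.028, θ=0.014, ω=-0.012
apply F[30]=+0.263 → step 31: x=-0.071, v=-0.025, θ=0.013, ω=-0.014
apply F[31]=+0.252 → step 32: x=-0.071, v=-0.022, θ=0.013, ω=-0.015
Max |angle| over trajectory = 0.072 rad = 4.1°.

Answer: 4.1°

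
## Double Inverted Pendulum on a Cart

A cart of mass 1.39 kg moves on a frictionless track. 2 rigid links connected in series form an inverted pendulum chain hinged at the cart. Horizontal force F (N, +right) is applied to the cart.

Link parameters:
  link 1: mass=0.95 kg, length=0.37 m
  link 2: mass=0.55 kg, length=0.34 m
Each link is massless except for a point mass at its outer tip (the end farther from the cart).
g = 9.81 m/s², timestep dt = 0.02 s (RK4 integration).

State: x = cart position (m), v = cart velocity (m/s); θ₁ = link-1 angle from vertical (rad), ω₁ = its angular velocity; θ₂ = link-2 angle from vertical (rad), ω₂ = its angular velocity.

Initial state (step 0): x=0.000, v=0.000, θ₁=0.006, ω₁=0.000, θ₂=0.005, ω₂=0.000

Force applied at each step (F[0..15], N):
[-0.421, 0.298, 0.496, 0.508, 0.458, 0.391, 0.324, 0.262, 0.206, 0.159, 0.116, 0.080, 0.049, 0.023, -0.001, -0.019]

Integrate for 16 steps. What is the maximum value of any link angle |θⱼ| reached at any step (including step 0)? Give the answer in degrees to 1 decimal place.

apply F[0]=-0.421 → step 1: x=-0.000, v=-0.007, θ₁=0.006, ω₁=0.023, θ₂=0.005, ω₂=-0.001
apply F[1]=+0.298 → step 2: x=-0.000, v=-0.004, θ₁=0.007, ω₁=0.019, θ₂=0.005, ω₂=-0.002
apply F[2]=+0.496 → step 3: x=-0.000, v=0.001, θ₁=0.007, ω₁=0.008, θ₂=0.005, ω₂=-0.004
apply F[3]=+0.508 → step 4: x=-0.000, v=0.007, θ₁=0.007, ω₁=-0.003, θ₂=0.005, ω₂=-0.006
apply F[4]=+0.458 → step 5: x=0.000, v=0.012, θ₁=0.007, ω₁=-0.013, θ₂=0.005, ω₂=-0.008
apply F[5]=+0.391 → step 6: x=0.000, v=0.016, θ₁=0.007, ω₁=-0.020, θ₂=0.004, ω₂=-0.010
apply F[6]=+0.324 → step 7: x=0.001, v=0.020, θ₁=0.006, ω₁=-0.025, θ₂=0.004, ω₂=-0.012
apply F[7]=+0.262 → step 8: x=0.001, v=0.022, θ₁=0.006, ω₁=-0.028, θ₂=0.004, ω₂=-0.013
apply F[8]=+0.206 → step 9: x=0.002, v=0.024, θ₁=0.005, ω₁=-0.030, θ₂=0.004, ω₂=-0.014
apply F[9]=+0.159 → step 10: x=0.002, v=0.025, θ₁=0.004, ω₁=-0.031, θ₂=0.003, ω₂=-0.015
apply F[10]=+0.116 → step 11: x=0.003, v=0.026, θ₁=0.004, ω₁=-0.031, θ₂=0.003, ω₂=-0.016
apply F[11]=+0.080 → step 12: x=0.003, v=0.027, θ₁=0.003, ω₁=-0.030, θ₂=0.003, ω₂=-0.016
apply F[12]=+0.049 → step 13: x=0.004, v=0.027, θ₁=0.003, ω₁=-0.029, θ₂=0.002, ω₂=-0.017
apply F[13]=+0.023 → step 14: x=0.004, v=0.027, θ₁=0.002, ω₁=-0.027, θ₂=0.002, ω₂=-0.017
apply F[14]=-0.001 → step 15: x=0.005, v=0.026, θ₁=0.001, ω₁=-0.025, θ₂=0.002, ω₂=-0.016
apply F[15]=-0.019 → step 16: x=0.005, v=0.026, θ₁=0.001, ω₁=-0.023, θ₂=0.001, ω₂=-0.016
Max |angle| over trajectory = 0.007 rad = 0.4°.

Answer: 0.4°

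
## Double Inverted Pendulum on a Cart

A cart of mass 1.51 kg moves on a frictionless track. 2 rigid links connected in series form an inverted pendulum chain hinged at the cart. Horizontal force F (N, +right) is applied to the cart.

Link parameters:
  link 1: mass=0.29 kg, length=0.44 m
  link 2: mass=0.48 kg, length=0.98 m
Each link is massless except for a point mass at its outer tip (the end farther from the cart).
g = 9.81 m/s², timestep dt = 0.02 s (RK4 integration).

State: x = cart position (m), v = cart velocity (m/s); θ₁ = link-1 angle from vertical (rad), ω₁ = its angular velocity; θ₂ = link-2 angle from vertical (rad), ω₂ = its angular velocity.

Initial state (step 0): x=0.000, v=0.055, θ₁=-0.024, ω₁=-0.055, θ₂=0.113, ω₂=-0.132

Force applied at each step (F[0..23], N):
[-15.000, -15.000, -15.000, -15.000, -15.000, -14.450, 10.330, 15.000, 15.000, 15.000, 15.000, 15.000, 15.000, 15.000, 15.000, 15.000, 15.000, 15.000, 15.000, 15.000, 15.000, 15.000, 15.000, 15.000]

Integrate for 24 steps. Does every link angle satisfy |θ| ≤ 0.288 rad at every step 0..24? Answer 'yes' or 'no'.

apply F[0]=-15.000 → step 1: x=-0.001, v=-0.141, θ₁=-0.022, ω₁=0.283, θ₂=0.111, ω₂=-0.061
apply F[1]=-15.000 → step 2: x=-0.006, v=-0.338, θ₁=-0.013, ω₁=0.630, θ₂=0.111, ω₂=0.006
apply F[2]=-15.000 → step 3: x=-0.014, v=-0.536, θ₁=0.004, ω₁=0.998, θ₂=0.111, ω₂=0.065
apply F[3]=-15.000 → step 4: x=-0.027, v=-0.736, θ₁=0.027, ω₁=1.394, θ₂=0.113, ω₂=0.111
apply F[4]=-15.000 → step 5: x=-0.044, v=-0.939, θ₁=0.060, ω₁=1.829, θ₂=0.116, ω₂=0.143
apply F[5]=-14.450 → step 6: x=-0.065, v=-1.136, θ₁=0.101, ω₁=2.290, θ₂=0.119, ω₂=0.158
apply F[6]=+10.330 → step 7: x=-0.086, v=-1.009, θ₁=0.144, ω₁=2.062, θ₂=0.122, ω₂=0.156
apply F[7]=+15.000 → step 8: x=-0.104, v=-0.827, θ₁=0.182, ω₁=1.754, θ₂=0.125, ω₂=0.135
apply F[8]=+15.000 → step 9: x=-0.119, v=-0.648, θ₁=0.215, ω₁=1.500, θ₂=0.127, ω₂=0.095
apply F[9]=+15.000 → step 10: x=-0.130, v=-0.474, θ₁=0.243, ω₁=1.294, θ₂=0.128, ω₂=0.038
apply F[10]=+15.000 → step 11: x=-0.138, v=-0.303, θ₁=0.267, ω₁=1.131, θ₂=0.129, ω₂=-0.035
apply F[11]=+15.000 → step 12: x=-0.143, v=-0.135, θ₁=0.288, ω₁=1.006, θ₂=0.127, ω₂=-0.123
apply F[12]=+15.000 → step 13: x=-0.144, v=0.032, θ₁=0.307, ω₁=0.914, θ₂=0.124, ω₂=-0.224
apply F[13]=+15.000 → step 14: x=-0.141, v=0.196, θ₁=0.325, ω₁=0.851, θ₂=0.118, ω₂=-0.337
apply F[14]=+15.000 → step 15: x=-0.136, v=0.359, θ₁=0.341, ω₁=0.817, θ₂=0.110, ω₂=-0.463
apply F[15]=+15.000 → step 16: x=-0.127, v=0.521, θ₁=0.358, ω₁=0.808, θ₂=0.099, ω₂=-0.601
apply F[16]=+15.000 → step 17: x=-0.115, v=0.682, θ₁=0.374, ω₁=0.822, θ₂=0.086, ω₂=-0.751
apply F[17]=+15.000 → step 18: x=-0.100, v=0.843, θ₁=0.391, ω₁=0.856, θ₂=0.069, ω₂=-0.912
apply F[18]=+15.000 → step 19: x=-0.081, v=1.004, θ₁=0.408, ω₁=0.908, θ₂=0.049, ω₂=-1.084
apply F[19]=+15.000 → step 20: x=-0.059, v=1.166, θ₁=0.427, ω₁=0.972, θ₂=0.026, ω₂=-1.265
apply F[20]=+15.000 → step 21: x=-0.035, v=1.328, θ₁=0.447, ω₁=1.045, θ₂=-0.001, ω₂=-1.454
apply F[21]=+15.000 → step 22: x=-0.006, v=1.491, θ₁=0.469, ω₁=1.119, θ₂=-0.032, ω₂=-1.648
apply F[22]=+15.000 → step 23: x=0.025, v=1.655, θ₁=0.492, ω₁=1.188, θ₂=-0.067, ω₂=-1.846
apply F[23]=+15.000 → step 24: x=0.060, v=1.822, θ₁=0.516, ω₁=1.245, θ₂=-0.106, ω₂=-2.046
Max |angle| over trajectory = 0.516 rad; bound = 0.288 → exceeded.

Answer: no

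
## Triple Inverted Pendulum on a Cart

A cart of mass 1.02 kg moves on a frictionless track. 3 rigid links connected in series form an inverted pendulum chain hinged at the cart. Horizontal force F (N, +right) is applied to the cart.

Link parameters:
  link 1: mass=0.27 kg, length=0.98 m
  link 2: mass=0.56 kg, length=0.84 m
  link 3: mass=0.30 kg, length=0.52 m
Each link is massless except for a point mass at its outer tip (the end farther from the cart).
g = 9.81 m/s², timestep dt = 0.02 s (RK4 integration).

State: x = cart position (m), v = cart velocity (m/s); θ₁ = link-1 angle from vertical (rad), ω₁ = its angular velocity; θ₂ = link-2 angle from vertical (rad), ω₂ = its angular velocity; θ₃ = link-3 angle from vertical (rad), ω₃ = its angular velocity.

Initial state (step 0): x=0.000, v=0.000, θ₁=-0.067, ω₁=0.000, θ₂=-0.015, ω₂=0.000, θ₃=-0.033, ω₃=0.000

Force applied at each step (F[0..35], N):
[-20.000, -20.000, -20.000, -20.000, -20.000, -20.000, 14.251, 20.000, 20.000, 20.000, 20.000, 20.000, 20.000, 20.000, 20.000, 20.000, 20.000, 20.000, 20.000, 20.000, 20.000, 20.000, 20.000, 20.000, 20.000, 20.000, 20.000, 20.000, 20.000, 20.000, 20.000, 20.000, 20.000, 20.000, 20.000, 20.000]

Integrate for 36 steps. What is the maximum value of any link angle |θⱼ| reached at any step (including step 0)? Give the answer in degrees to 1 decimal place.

apply F[0]=-20.000 → step 1: x=-0.004, v=-0.376, θ₁=-0.064, ω₁=0.334, θ₂=-0.014, ω₂=0.058, θ₃=-0.033, ω₃=-0.012
apply F[1]=-20.000 → step 2: x=-0.015, v=-0.755, θ₁=-0.054, ω₁=0.676, θ₂=-0.013, ω₂=0.109, θ₃=-0.033, ω₃=-0.024
apply F[2]=-20.000 → step 3: x=-0.034, v=-1.137, θ₁=-0.037, ω₁=1.034, θ₂=-0.010, ω₂=0.145, θ₃=-0.034, ω₃=-0.037
apply F[3]=-20.000 → step 4: x=-0.061, v=-1.524, θ₁=-0.012, ω₁=1.415, θ₂=-0.007, ω₂=0.163, θ₃=-0.035, ω₃=-0.050
apply F[4]=-20.000 → step 5: x=-0.095, v=-1.916, θ₁=0.020, ω₁=1.820, θ₂=-0.004, ω₂=0.160, θ₃=-0.036, ω₃=-0.063
apply F[5]=-20.000 → step 6: x=-0.137, v=-2.313, θ₁=0.061, ω₁=2.245, θ₂=-0.001, ω₂=0.142, θ₃=-0.037, ω₃=-0.073
apply F[6]=+14.251 → step 7: x=-0.181, v=-2.045, θ₁=0.103, ω₁=2.022, θ₂=0.002, ω₂=0.093, θ₃=-0.039, ω₃=-0.087
apply F[7]=+20.000 → step 8: x=-0.218, v=-1.675, θ₁=0.141, ω₁=1.736, θ₂=0.003, ω₂=-0.000, θ₃=-0.041, ω₃=-0.107
apply F[8]=+20.000 → step 9: x=-0.248, v=-1.315, θ₁=0.173, ω₁=1.496, θ₂=0.001, ω₂=-0.138, θ₃=-0.043, ω₃=-0.131
apply F[9]=+20.000 → step 10: x=-0.271, v=-0.964, θ₁=0.201, ω₁=1.299, θ₂=-0.003, ω₂=-0.316, θ₃=-0.046, ω₃=-0.157
apply F[10]=+20.000 → step 11: x=-0.286, v=-0.619, θ₁=0.225, ω₁=1.137, θ₂=-0.012, ω₂=-0.532, θ₃=-0.050, ω₃=-0.180
apply F[11]=+20.000 → step 12: x=-0.295, v=-0.279, θ₁=0.247, ω₁=1.005, θ₂=-0.025, ω₂=-0.780, θ₃=-0.053, ω₃=-0.200
apply F[12]=+20.000 → step 13: x=-0.298, v=0.058, θ₁=0.266, ω₁=0.894, θ₂=-0.043, ω₂=-1.056, θ₃=-0.058, ω₃=-0.212
apply F[13]=+20.000 → step 14: x=-0.293, v=0.394, θ₁=0.283, ω₁=0.797, θ₂=-0.067, ω₂=-1.355, θ₃=-0.062, ω₃=-0.214
apply F[14]=+20.000 → step 15: x=-0.282, v=0.732, θ₁=0.298, ω₁=0.704, θ₂=-0.097, ω₂=-1.670, θ₃=-0.066, ω₃=-0.207
apply F[15]=+20.000 → step 16: x=-0.264, v=1.071, θ₁=0.311, ω₁=0.606, θ₂=-0.134, ω₂=-1.994, θ₃=-0.070, ω₃=-0.189
apply F[16]=+20.000 → step 17: x=-0.239, v=1.415, θ₁=0.322, ω₁=0.493, θ₂=-0.177, ω₂=-2.319, θ₃=-0.074, ω₃=-0.163
apply F[17]=+20.000 → step 18: x=-0.207, v=1.763, θ₁=0.330, ω₁=0.356, θ₂=-0.227, ω₂=-2.638, θ₃=-0.077, ω₃=-0.132
apply F[18]=+20.000 → step 19: x=-0.168, v=2.115, θ₁=0.336, ω₁=0.188, θ₂=-0.282, ω₂=-2.945, θ₃=-0.079, ω₃=-0.102
apply F[19]=+20.000 → step 20: x=-0.123, v=2.473, θ₁=0.338, ω₁=-0.018, θ₂=-0.344, ω₂=-3.236, θ₃=-0.081, ω₃=-0.077
apply F[20]=+20.000 → step 21: x=-0.070, v=2.835, θ₁=0.335, ω₁=-0.266, θ₂=-0.412, ω₂=-3.506, θ₃=-0.082, ω₃=-0.063
apply F[21]=+20.000 → step 22: x=-0.009, v=3.201, θ₁=0.327, ω₁=-0.561, θ₂=-0.484, ω₂=-3.753, θ₃=-0.083, ω₃=-0.066
apply F[22]=+20.000 → step 23: x=0.059, v=3.573, θ₁=0.312, ω₁=-0.905, θ₂=-0.562, ω₂=-3.971, θ₃=-0.085, ω₃=-0.091
apply F[23]=+20.000 → step 24: x=0.134, v=3.949, θ₁=0.290, ω₁=-1.301, θ₂=-0.643, ω₂=-4.155, θ₃=-0.087, ω₃=-0.142
apply F[24]=+20.000 → step 25: x=0.217, v=4.329, θ₁=0.260, ω₁=-1.748, θ₂=-0.728, ω₂=-4.296, θ₃=-0.091, ω₃=-0.222
apply F[25]=+20.000 → step 26: x=0.307, v=4.715, θ₁=0.220, ω₁=-2.247, θ₂=-0.814, ω₂=-4.381, θ₃=-0.096, ω₃=-0.332
apply F[26]=+20.000 → step 27: x=0.405, v=5.105, θ₁=0.169, ω₁=-2.794, θ₂=-0.902, ω₂=-4.394, θ₃=-0.104, ω₃=-0.473
apply F[27]=+20.000 → step 28: x=0.511, v=5.499, θ₁=0.108, ω₁=-3.386, θ₂=-0.990, ω₂=-4.313, θ₃=-0.115, ω₃=-0.642
apply F[28]=+20.000 → step 29: x=0.625, v=5.894, θ₁=0.034, ω₁=-4.014, θ₂=-1.074, ω₂=-4.112, θ₃=-0.130, ω₃=-0.835
apply F[29]=+20.000 → step 30: x=0.747, v=6.285, θ₁=-0.053, ω₁=-4.670, θ₂=-1.153, ω₂=-3.761, θ₃=-0.149, ω₃=-1.050
apply F[30]=+20.000 → step 31: x=0.876, v=6.664, θ₁=-0.153, ω₁=-5.346, θ₂=-1.223, ω₂=-3.229, θ₃=-0.172, ω₃=-1.288
apply F[31]=+20.000 → step 32: x=1.013, v=7.018, θ₁=-0.267, ω₁=-6.040, θ₂=-1.281, ω₂=-2.486, θ₃=-0.201, ω₃=-1.564
apply F[32]=+20.000 → step 33: x=1.157, v=7.327, θ₁=-0.395, ω₁=-6.761, θ₂=-1.321, ω₂=-1.500, θ₃=-0.235, ω₃=-1.913
apply F[33]=+20.000 → step 34: x=1.306, v=7.561, θ₁=-0.538, ω₁=-7.539, θ₂=-1.339, ω₂=-0.229, θ₃=-0.278, ω₃=-2.413
apply F[34]=+20.000 → step 35: x=1.458, v=7.659, θ₁=-0.697, ω₁=-8.417, θ₂=-1.328, ω₂=1.379, θ₃=-0.334, ω₃=-3.223
apply F[35]=+20.000 → step 36: x=1.611, v=7.498, θ₁=-0.875, ω₁=-9.385, θ₂=-1.281, ω₂=3.330, θ₃=-0.411, ω₃=-4.625
Max |angle| over trajectory = 1.339 rad = 76.7°.

Answer: 76.7°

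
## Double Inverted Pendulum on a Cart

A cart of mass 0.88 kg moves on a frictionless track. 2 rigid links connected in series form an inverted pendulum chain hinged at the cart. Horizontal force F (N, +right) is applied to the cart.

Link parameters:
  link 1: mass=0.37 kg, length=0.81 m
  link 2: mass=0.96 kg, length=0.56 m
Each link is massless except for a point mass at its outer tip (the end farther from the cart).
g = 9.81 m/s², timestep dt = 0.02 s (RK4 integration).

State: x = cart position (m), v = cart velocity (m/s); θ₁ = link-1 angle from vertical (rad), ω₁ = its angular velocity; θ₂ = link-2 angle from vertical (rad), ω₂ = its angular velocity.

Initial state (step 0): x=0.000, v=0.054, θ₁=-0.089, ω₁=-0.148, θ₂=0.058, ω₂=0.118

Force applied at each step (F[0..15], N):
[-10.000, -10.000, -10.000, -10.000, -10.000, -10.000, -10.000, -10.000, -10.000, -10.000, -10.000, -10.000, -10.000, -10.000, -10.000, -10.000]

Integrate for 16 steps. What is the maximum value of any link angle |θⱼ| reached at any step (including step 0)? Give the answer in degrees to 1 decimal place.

Answer: 34.1°

Derivation:
apply F[0]=-10.000 → step 1: x=-0.001, v=-0.146, θ₁=-0.091, ω₁=-0.019, θ₂=0.062, ω₂=0.311
apply F[1]=-10.000 → step 2: x=-0.006, v=-0.346, θ₁=-0.090, ω₁=0.107, θ₂=0.070, ω₂=0.510
apply F[2]=-10.000 → step 3: x=-0.015, v=-0.547, θ₁=-0.086, ω₁=0.232, θ₂=0.083, ω₂=0.716
apply F[3]=-10.000 → step 4: x=-0.028, v=-0.750, θ₁=-0.080, ω₁=0.359, θ₂=0.099, ω₂=0.929
apply F[4]=-10.000 → step 5: x=-0.045, v=-0.956, θ₁=-0.072, ω₁=0.489, θ₂=0.120, ω₂=1.146
apply F[5]=-10.000 → step 6: x=-0.066, v=-1.166, θ₁=-0.061, ω₁=0.626, θ₂=0.145, ω₂=1.367
apply F[6]=-10.000 → step 7: x=-0.091, v=-1.380, θ₁=-0.047, ω₁=0.773, θ₂=0.175, ω₂=1.589
apply F[7]=-10.000 → step 8: x=-0.121, v=-1.598, θ₁=-0.030, ω₁=0.934, θ₂=0.209, ω₂=1.808
apply F[8]=-10.000 → step 9: x=-0.155, v=-1.822, θ₁=-0.009, ω₁=1.111, θ₂=0.247, ω₂=2.019
apply F[9]=-10.000 → step 10: x=-0.194, v=-2.049, θ₁=0.015, ω₁=1.311, θ₂=0.289, ω₂=2.214
apply F[10]=-10.000 → step 11: x=-0.237, v=-2.281, θ₁=0.043, ω₁=1.535, θ₂=0.335, ω₂=2.387
apply F[11]=-10.000 → step 12: x=-0.285, v=-2.514, θ₁=0.076, ω₁=1.789, θ₂=0.385, ω₂=2.527
apply F[12]=-10.000 → step 13: x=-0.338, v=-2.749, θ₁=0.115, ω₁=2.074, θ₂=0.436, ω₂=2.624
apply F[13]=-10.000 → step 14: x=-0.395, v=-2.980, θ₁=0.160, ω₁=2.391, θ₂=0.489, ω₂=2.670
apply F[14]=-10.000 → step 15: x=-0.457, v=-3.205, θ₁=0.211, ω₁=2.739, θ₂=0.542, ω₂=2.655
apply F[15]=-10.000 → step 16: x=-0.523, v=-3.418, θ₁=0.269, ω₁=3.113, θ₂=0.595, ω₂=2.572
Max |angle| over trajectory = 0.595 rad = 34.1°.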